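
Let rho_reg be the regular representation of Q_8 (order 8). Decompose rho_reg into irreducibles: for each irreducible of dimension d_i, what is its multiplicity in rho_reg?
Each irreducible V_i of dimension d_i appears with multiplicity d_i, i.e. rho_reg = (direct sum over all irreducibles V_i) d_i V_i. The irreducible dimensions for Q_8 are 1, 1, 1, 1, 2: 4 irreducibles of dimension 1, each with multiplicity 1; 1 irreducible of dimension 2, with multiplicity 2. Total dimension 4*1*1 + 1*2*2 = 8 = |G|.

Derivation: General theorem: in the regular representation of a finite group G, each irreducible appears with multiplicity equal to its dimension. Check: dim(rho_reg) = sum d_i^2 = 1 + 1 + 1 + 1 + 4 = 8 = |G|.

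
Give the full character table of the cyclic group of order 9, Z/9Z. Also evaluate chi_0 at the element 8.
Character table of Z/9Z (irreps indexed chi_0,...,chi_8 with chi_k(m) = zeta_9^(k*m), zeta_9 = exp(2*pi*i/9)):
  irrep \ class  {0} (size 1)  {1} (size 1)    {2} (size 1)    {3} (size 1)    {4} (size 1)    {5} (size 1)    {6} (size 1)    {7} (size 1)    {8} (size 1)  
  chi_0          1             1               1               1               1               1               1               1               1             
  chi_1          1             exp(2*I*pi/9)   exp(4*I*pi/9)   exp(2*I*pi/3)   exp(8*I*pi/9)   exp(-8*I*pi/9)  exp(-2*I*pi/3)  exp(-4*I*pi/9)  exp(-2*I*pi/9)
  chi_2          1             exp(4*I*pi/9)   exp(8*I*pi/9)   exp(-2*I*pi/3)  exp(-2*I*pi/9)  exp(2*I*pi/9)   exp(2*I*pi/3)   exp(-8*I*pi/9)  exp(-4*I*pi/9)
  chi_3          1             exp(2*I*pi/3)   exp(-2*I*pi/3)  1               exp(2*I*pi/3)   exp(-2*I*pi/3)  1               exp(2*I*pi/3)   exp(-2*I*pi/3)
  chi_4          1             exp(8*I*pi/9)   exp(-2*I*pi/9)  exp(2*I*pi/3)   exp(-4*I*pi/9)  exp(4*I*pi/9)   exp(-2*I*pi/3)  exp(2*I*pi/9)   exp(-8*I*pi/9)
  chi_5          1             exp(-8*I*pi/9)  exp(2*I*pi/9)   exp(-2*I*pi/3)  exp(4*I*pi/9)   exp(-4*I*pi/9)  exp(2*I*pi/3)   exp(-2*I*pi/9)  exp(8*I*pi/9) 
  chi_6          1             exp(-2*I*pi/3)  exp(2*I*pi/3)   1               exp(-2*I*pi/3)  exp(2*I*pi/3)   1               exp(-2*I*pi/3)  exp(2*I*pi/3) 
  chi_7          1             exp(-4*I*pi/9)  exp(-8*I*pi/9)  exp(2*I*pi/3)   exp(2*I*pi/9)   exp(-2*I*pi/9)  exp(-2*I*pi/3)  exp(8*I*pi/9)   exp(4*I*pi/9) 
  chi_8          1             exp(-2*I*pi/9)  exp(-4*I*pi/9)  exp(-2*I*pi/3)  exp(-8*I*pi/9)  exp(8*I*pi/9)   exp(2*I*pi/3)   exp(4*I*pi/9)   exp(2*I*pi/9) 

Spot check: chi_0(8) = zeta_9^(0*8) = zeta_9^0 = 1.

Details: Z/9Z is abelian, so all 9 irreducible complex representations are 1-dimensional. They are given by chi_k(m) = zeta_9^(k*m) for k = 0,...,8. Row orthogonality: sum_m chi_k(m) conj(chi_l(m)) = 9 * [k = l].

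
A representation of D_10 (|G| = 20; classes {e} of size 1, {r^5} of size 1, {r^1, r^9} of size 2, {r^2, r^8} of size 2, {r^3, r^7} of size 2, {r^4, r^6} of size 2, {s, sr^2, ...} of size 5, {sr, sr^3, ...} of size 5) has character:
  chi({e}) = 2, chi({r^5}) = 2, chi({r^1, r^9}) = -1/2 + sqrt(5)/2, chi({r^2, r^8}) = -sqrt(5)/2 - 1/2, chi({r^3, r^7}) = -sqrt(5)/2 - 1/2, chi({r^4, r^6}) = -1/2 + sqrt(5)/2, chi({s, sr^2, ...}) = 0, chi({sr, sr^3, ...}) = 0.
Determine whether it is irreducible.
Irreducible: <chi, chi> = 1.

Details: <chi, chi> = (1/|G|) sum_C |C| * |chi(C)|^2 = (1/20)[1*|2|^2 + 1*|2|^2 + 2*|-1/2 + sqrt(5)/2|^2 + 2*|-sqrt(5)/2 - 1/2|^2 + 2*|-sqrt(5)/2 - 1/2|^2 + 2*|-1/2 + sqrt(5)/2|^2 + 5*|0|^2 + 5*|0|^2]
  = (1/20)[(4) + (4) + (3 - sqrt(5)) + (sqrt(5) + 3) + (sqrt(5) + 3) + (3 - sqrt(5)) + (0) + (0)] = 20/20 = 1.
A character is irreducible iff <chi, chi> = 1, so this representation is irreducible.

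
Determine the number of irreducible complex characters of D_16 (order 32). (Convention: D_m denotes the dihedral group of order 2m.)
11

Reasoning: The number of irreducible complex representations of a finite group equals its number of conjugacy classes. D_16 has 11 conjugacy classes (n/2 + 3 for n even), so D_16 (order 32) has exactly 11 irreducible complex representations.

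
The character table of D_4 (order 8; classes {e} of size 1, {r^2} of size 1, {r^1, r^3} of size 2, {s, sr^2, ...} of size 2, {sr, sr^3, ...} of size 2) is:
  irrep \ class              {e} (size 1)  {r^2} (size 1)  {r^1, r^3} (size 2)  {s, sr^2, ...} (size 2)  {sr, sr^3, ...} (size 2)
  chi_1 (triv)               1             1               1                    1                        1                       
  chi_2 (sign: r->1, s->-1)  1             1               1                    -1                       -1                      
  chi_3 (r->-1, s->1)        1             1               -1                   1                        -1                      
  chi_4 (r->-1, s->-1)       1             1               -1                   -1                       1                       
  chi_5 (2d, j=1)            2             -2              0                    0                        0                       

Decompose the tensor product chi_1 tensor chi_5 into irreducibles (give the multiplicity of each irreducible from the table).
chi_1 tensor chi_5 = chi_5 (all other irreducibles have multiplicity 0).

Justification: The character of a tensor product is the pointwise product (chi_1 * chi_5)(C) = chi_1(C) * chi_5(C):
  {e}: (1)*(2), {r^2}: (1)*(-2), {r^1, r^3}: (1)*(0), {s, sr^2, ...}: (1)*(0), {sr, sr^3, ...}: (1)*(0)
so (chi_1 * chi_5) takes values
  {e} -> 2, {r^2} -> -2, {r^1, r^3} -> 0, {s, sr^2, ...} -> 0, {sr, sr^3, ...} -> 0.
Now take the inner product of this character with each irreducible chi from the table, <chi_1*chi_5, chi> = (1/8) sum_C |C| (chi_1*chi_5)(C) conj(chi(C)):
  <chi_1*chi_5, chi_1> = (1/8)[1*(2)*conj(1) + 1*(-2)*conj(1) + 2*(0)*conj(1) + 2*(0)*conj(1) + 2*(0)*conj(1)]
      = (1/8)[(2) + (-2) + (0) + (0) + (0)] = 0/8 = 0
  <chi_1*chi_5, chi_2> = (1/8)[1*(2)*conj(1) + 1*(-2)*conj(1) + 2*(0)*conj(1) + 2*(0)*conj(-1) + 2*(0)*conj(-1)]
      = (1/8)[(2) + (-2) + (0) + (0) + (0)] = 0/8 = 0
  <chi_1*chi_5, chi_3> = (1/8)[1*(2)*conj(1) + 1*(-2)*conj(1) + 2*(0)*conj(-1) + 2*(0)*conj(1) + 2*(0)*conj(-1)]
      = (1/8)[(2) + (-2) + (0) + (0) + (0)] = 0/8 = 0
  <chi_1*chi_5, chi_4> = (1/8)[1*(2)*conj(1) + 1*(-2)*conj(1) + 2*(0)*conj(-1) + 2*(0)*conj(-1) + 2*(0)*conj(1)]
      = (1/8)[(2) + (-2) + (0) + (0) + (0)] = 0/8 = 0
  <chi_1*chi_5, chi_5> = (1/8)[1*(2)*conj(2) + 1*(-2)*conj(-2) + 2*(0)*conj(0) + 2*(0)*conj(0) + 2*(0)*conj(0)]
      = (1/8)[(4) + (4) + (0) + (0) + (0)] = 8/8 = 1
Hence the multiplicities are chi_5: 1. Dimension check: dim(chi_1)*dim(chi_5) = 1*2 = 2 and sum (mult * dim) = 1*2 = 2.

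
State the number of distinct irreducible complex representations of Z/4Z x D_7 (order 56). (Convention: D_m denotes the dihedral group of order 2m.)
20

The number of irreducible complex representations of a finite group equals its number of conjugacy classes. For a direct product, #classes(G x H) = #classes(G) * #classes(H). Z/4Z has 4 classes (abelian), D_7 has 5 classes, so 4 * 5 = 20, so Z/4Z x D_7 (order 56) has exactly 20 irreducible complex representations.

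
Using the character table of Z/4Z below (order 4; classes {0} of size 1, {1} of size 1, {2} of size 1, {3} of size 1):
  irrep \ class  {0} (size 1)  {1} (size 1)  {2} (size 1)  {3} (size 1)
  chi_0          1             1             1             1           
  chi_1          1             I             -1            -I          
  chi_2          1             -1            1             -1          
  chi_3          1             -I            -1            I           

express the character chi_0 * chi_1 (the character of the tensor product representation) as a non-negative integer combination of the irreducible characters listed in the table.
chi_0 tensor chi_1 = chi_1 (all other irreducibles have multiplicity 0).

Proof sketch: The character of a tensor product is the pointwise product (chi_0 * chi_1)(C) = chi_0(C) * chi_1(C):
  {0}: (1)*(1), {1}: (1)*(I), {2}: (1)*(-1), {3}: (1)*(-I)
so (chi_0 * chi_1) takes values
  {0} -> 1, {1} -> I, {2} -> -1, {3} -> -I.
Now take the inner product of this character with each irreducible chi from the table, <chi_0*chi_1, chi> = (1/4) sum_C |C| (chi_0*chi_1)(C) conj(chi(C)):
  <chi_0*chi_1, chi_0> = (1/4)[1*(1)*conj(1) + 1*(I)*conj(1) + 1*(-1)*conj(1) + 1*(-I)*conj(1)]
      = (1/4)[(1) + (I) + (-1) + (-I)] = 0/4 = 0
  <chi_0*chi_1, chi_1> = (1/4)[1*(1)*conj(1) + 1*(I)*conj(I) + 1*(-1)*conj(-1) + 1*(-I)*conj(-I)]
      = (1/4)[(1) + (1) + (1) + (1)] = 4/4 = 1
  <chi_0*chi_1, chi_2> = (1/4)[1*(1)*conj(1) + 1*(I)*conj(-1) + 1*(-1)*conj(1) + 1*(-I)*conj(-1)]
      = (1/4)[(1) + (-I) + (-1) + (I)] = 0/4 = 0
  <chi_0*chi_1, chi_3> = (1/4)[1*(1)*conj(1) + 1*(I)*conj(-I) + 1*(-1)*conj(-1) + 1*(-I)*conj(I)]
      = (1/4)[(1) + (-1) + (1) + (-1)] = 0/4 = 0
(Exp terms are combined using exp(i*s)*conj(exp(i*t)) = exp(i*(s-t)), and sums of them are collapsed using the identity that for every m > 1 the m distinct m-th roots of unity sum to 0, e.g. 1 + exp(2*I*pi/3) + exp(-2*I*pi/3) = 0.)
Hence the multiplicities are chi_1: 1. Dimension check: dim(chi_0)*dim(chi_1) = 1*1 = 1 and sum (mult * dim) = 1*1 = 1.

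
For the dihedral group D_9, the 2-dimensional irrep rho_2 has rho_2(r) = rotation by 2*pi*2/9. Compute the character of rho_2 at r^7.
chi_{rho_2}(r^7) = 2*cos(2*pi*2*7/9) = -2*cos(pi/9)

Solution. rho_2(r^7) is rotation by angle 2*pi*2*7/9, whose trace is 2*cos(2*pi*2*7/9) = -2*cos(pi/9).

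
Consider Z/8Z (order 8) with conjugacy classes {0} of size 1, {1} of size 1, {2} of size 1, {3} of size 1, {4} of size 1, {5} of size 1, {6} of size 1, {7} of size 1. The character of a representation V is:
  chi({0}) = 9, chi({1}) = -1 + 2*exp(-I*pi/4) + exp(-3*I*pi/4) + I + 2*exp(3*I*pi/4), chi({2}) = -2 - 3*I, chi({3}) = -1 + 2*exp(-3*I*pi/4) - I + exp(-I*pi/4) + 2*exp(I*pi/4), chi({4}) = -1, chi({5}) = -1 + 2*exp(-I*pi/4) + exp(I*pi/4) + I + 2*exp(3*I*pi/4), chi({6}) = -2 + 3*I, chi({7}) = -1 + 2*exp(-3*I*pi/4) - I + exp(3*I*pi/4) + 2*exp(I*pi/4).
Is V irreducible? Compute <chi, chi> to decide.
Not irreducible (reducible): <chi, chi> = 15 > 1.

Working: <chi, chi> = (1/|G|) sum_C |C| * |chi(C)|^2 = (1/8)[1*|9|^2 + 1*|-1 + 2*exp(-I*pi/4) + exp(-3*I*pi/4) + I + 2*exp(3*I*pi/4)|^2 + 1*|-2 - 3*I|^2 + 1*|-1 + 2*exp(-3*I*pi/4) - I + exp(-I*pi/4) + 2*exp(I*pi/4)|^2 + 1*|-1|^2 + 1*|-1 + 2*exp(-I*pi/4) + exp(I*pi/4) + I + 2*exp(3*I*pi/4)|^2 + 1*|-2 + 3*I|^2 + 1*|-1 + 2*exp(-3*I*pi/4) - I + exp(3*I*pi/4) + 2*exp(I*pi/4)|^2]
  = (1/8)[(81) + (3) + (13) + (3) + (1) + (3) + (13) + (3)] = 120/8 = 15.
(Exp terms are combined using exp(i*s)*conj(exp(i*t)) = exp(i*(s-t)), and sums of them are collapsed using the identity that for every m > 1 the m distinct m-th roots of unity sum to 0, e.g. 1 + exp(2*I*pi/3) + exp(-2*I*pi/3) = 0.)
A character is irreducible iff <chi, chi> = 1, so this representation is reducible.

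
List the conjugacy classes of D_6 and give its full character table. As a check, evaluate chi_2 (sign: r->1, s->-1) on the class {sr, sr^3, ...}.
Conjugacy classes: {e} of size 1, {r^3} of size 1, {r^1, r^5} of size 2, {r^2, r^4} of size 2, {s, sr^2, ...} of size 3, {sr, sr^3, ...} of size 3.
Character table:
  irrep \ class              {e} (size 1)  {r^3} (size 1)  {r^1, r^5} (size 2)  {r^2, r^4} (size 2)  {s, sr^2, ...} (size 3)  {sr, sr^3, ...} (size 3)
  chi_1 (triv)               1             1               1                    1                    1                        1                       
  chi_2 (sign: r->1, s->-1)  1             1               1                    1                    -1                       -1                      
  chi_3 (r->-1, s->1)        1             -1              -1                   1                    1                        -1                      
  chi_4 (r->-1, s->-1)       1             -1              -1                   1                    -1                       1                       
  chi_5 (2d, j=1)            2             -2              1                    -1                   0                        0                       
  chi_6 (2d, j=2)            2             2               -1                   -1                   0                        0                       

Spot check: chi_2 (sign: r->1, s->-1) on {sr, sr^3, ...} = -1.

Details: D_6 has order 2*6 = 12 with 6 conjugacy classes, hence 6 irreducibles. Sum of squared dims 1 + 1 + 1 + 1 + 4 + 4 = 12 = |G|. Linear characters come from the abelianisation; the 2-dimensional irreps have character r^k -> 2*cos(2*pi*j*k/6), reflections -> 0.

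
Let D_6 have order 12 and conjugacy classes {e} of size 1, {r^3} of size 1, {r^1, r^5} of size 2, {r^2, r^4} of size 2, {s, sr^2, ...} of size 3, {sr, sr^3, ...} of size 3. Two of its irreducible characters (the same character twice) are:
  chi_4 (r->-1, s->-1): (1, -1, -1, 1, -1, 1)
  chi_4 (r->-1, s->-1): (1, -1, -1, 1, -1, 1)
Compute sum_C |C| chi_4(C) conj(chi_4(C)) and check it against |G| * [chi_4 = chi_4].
Sum = 12 = |G| = 12; so <chi_4, chi_4> = 1 (norm-1 confirms irreducibility).

Details: Compute term by term over conjugacy classes (|C| * chi_4(C) * conj(chi_4(C))):
  1*(1)*conj(1) + 1*(-1)*conj(-1) + 2*(-1)*conj(-1) + 2*(1)*conj(1) + 3*(-1)*conj(-1) + 3*(1)*conj(1)
  = (1) + (1) + (2) + (2) + (3) + (3)
  = 12.
Dividing by |G| = 12 gives 12/12 = 1, matching the row-orthogonality relation <chi_4, chi_4> = [chi_4 = chi_4].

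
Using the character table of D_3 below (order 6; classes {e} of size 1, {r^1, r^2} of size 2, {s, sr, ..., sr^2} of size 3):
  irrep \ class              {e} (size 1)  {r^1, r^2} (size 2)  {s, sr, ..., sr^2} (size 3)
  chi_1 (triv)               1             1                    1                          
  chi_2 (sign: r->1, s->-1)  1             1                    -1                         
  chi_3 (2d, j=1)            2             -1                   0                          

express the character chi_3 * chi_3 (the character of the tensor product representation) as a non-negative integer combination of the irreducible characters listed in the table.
chi_3 tensor chi_3 = chi_1 + chi_2 + chi_3 (all other irreducibles have multiplicity 0).

Explanation: The character of a tensor product is the pointwise product (chi_3 * chi_3)(C) = chi_3(C) * chi_3(C):
  {e}: (2)*(2), {r^1, r^2}: (-1)*(-1), {s, sr, ..., sr^2}: (0)*(0)
so (chi_3 * chi_3) takes values
  {e} -> 4, {r^1, r^2} -> 1, {s, sr, ..., sr^2} -> 0.
Now take the inner product of this character with each irreducible chi from the table, <chi_3*chi_3, chi> = (1/6) sum_C |C| (chi_3*chi_3)(C) conj(chi(C)):
  <chi_3*chi_3, chi_1> = (1/6)[1*(4)*conj(1) + 2*(1)*conj(1) + 3*(0)*conj(1)]
      = (1/6)[(4) + (2) + (0)] = 6/6 = 1
  <chi_3*chi_3, chi_2> = (1/6)[1*(4)*conj(1) + 2*(1)*conj(1) + 3*(0)*conj(-1)]
      = (1/6)[(4) + (2) + (0)] = 6/6 = 1
  <chi_3*chi_3, chi_3> = (1/6)[1*(4)*conj(2) + 2*(1)*conj(-1) + 3*(0)*conj(0)]
      = (1/6)[(8) + (-2) + (0)] = 6/6 = 1
Hence the multiplicities are chi_1: 1, chi_2: 1, chi_3: 1. Dimension check: dim(chi_3)*dim(chi_3) = 2*2 = 4 and sum (mult * dim) = 1*1 + 1*1 + 1*2 = 4.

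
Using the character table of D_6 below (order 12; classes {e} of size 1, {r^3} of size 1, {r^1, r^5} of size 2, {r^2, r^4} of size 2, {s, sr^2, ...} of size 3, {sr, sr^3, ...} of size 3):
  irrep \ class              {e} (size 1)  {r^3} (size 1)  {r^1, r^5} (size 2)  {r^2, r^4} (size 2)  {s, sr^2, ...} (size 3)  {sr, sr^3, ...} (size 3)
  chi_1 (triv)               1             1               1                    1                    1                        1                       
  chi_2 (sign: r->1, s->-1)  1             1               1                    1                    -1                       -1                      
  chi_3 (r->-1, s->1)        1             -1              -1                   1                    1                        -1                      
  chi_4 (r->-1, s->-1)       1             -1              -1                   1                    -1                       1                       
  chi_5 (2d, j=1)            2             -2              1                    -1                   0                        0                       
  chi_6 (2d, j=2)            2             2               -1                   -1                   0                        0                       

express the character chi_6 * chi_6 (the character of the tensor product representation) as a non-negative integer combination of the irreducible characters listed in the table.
chi_6 tensor chi_6 = chi_1 + chi_2 + chi_6 (all other irreducibles have multiplicity 0).

Proof sketch: The character of a tensor product is the pointwise product (chi_6 * chi_6)(C) = chi_6(C) * chi_6(C):
  {e}: (2)*(2), {r^3}: (2)*(2), {r^1, r^5}: (-1)*(-1), {r^2, r^4}: (-1)*(-1), {s, sr^2, ...}: (0)*(0), {sr, sr^3, ...}: (0)*(0)
so (chi_6 * chi_6) takes values
  {e} -> 4, {r^3} -> 4, {r^1, r^5} -> 1, {r^2, r^4} -> 1, {s, sr^2, ...} -> 0, {sr, sr^3, ...} -> 0.
Now take the inner product of this character with each irreducible chi from the table, <chi_6*chi_6, chi> = (1/12) sum_C |C| (chi_6*chi_6)(C) conj(chi(C)):
  <chi_6*chi_6, chi_1> = (1/12)[1*(4)*conj(1) + 1*(4)*conj(1) + 2*(1)*conj(1) + 2*(1)*conj(1) + 3*(0)*conj(1) + 3*(0)*conj(1)]
      = (1/12)[(4) + (4) + (2) + (2) + (0) + (0)] = 12/12 = 1
  <chi_6*chi_6, chi_2> = (1/12)[1*(4)*conj(1) + 1*(4)*conj(1) + 2*(1)*conj(1) + 2*(1)*conj(1) + 3*(0)*conj(-1) + 3*(0)*conj(-1)]
      = (1/12)[(4) + (4) + (2) + (2) + (0) + (0)] = 12/12 = 1
  <chi_6*chi_6, chi_3> = (1/12)[1*(4)*conj(1) + 1*(4)*conj(-1) + 2*(1)*conj(-1) + 2*(1)*conj(1) + 3*(0)*conj(1) + 3*(0)*conj(-1)]
      = (1/12)[(4) + (-4) + (-2) + (2) + (0) + (0)] = 0/12 = 0
  <chi_6*chi_6, chi_4> = (1/12)[1*(4)*conj(1) + 1*(4)*conj(-1) + 2*(1)*conj(-1) + 2*(1)*conj(1) + 3*(0)*conj(-1) + 3*(0)*conj(1)]
      = (1/12)[(4) + (-4) + (-2) + (2) + (0) + (0)] = 0/12 = 0
  <chi_6*chi_6, chi_5> = (1/12)[1*(4)*conj(2) + 1*(4)*conj(-2) + 2*(1)*conj(1) + 2*(1)*conj(-1) + 3*(0)*conj(0) + 3*(0)*conj(0)]
      = (1/12)[(8) + (-8) + (2) + (-2) + (0) + (0)] = 0/12 = 0
  <chi_6*chi_6, chi_6> = (1/12)[1*(4)*conj(2) + 1*(4)*conj(2) + 2*(1)*conj(-1) + 2*(1)*conj(-1) + 3*(0)*conj(0) + 3*(0)*conj(0)]
      = (1/12)[(8) + (8) + (-2) + (-2) + (0) + (0)] = 12/12 = 1
Hence the multiplicities are chi_1: 1, chi_2: 1, chi_6: 1. Dimension check: dim(chi_6)*dim(chi_6) = 2*2 = 4 and sum (mult * dim) = 1*1 + 1*1 + 1*2 = 4.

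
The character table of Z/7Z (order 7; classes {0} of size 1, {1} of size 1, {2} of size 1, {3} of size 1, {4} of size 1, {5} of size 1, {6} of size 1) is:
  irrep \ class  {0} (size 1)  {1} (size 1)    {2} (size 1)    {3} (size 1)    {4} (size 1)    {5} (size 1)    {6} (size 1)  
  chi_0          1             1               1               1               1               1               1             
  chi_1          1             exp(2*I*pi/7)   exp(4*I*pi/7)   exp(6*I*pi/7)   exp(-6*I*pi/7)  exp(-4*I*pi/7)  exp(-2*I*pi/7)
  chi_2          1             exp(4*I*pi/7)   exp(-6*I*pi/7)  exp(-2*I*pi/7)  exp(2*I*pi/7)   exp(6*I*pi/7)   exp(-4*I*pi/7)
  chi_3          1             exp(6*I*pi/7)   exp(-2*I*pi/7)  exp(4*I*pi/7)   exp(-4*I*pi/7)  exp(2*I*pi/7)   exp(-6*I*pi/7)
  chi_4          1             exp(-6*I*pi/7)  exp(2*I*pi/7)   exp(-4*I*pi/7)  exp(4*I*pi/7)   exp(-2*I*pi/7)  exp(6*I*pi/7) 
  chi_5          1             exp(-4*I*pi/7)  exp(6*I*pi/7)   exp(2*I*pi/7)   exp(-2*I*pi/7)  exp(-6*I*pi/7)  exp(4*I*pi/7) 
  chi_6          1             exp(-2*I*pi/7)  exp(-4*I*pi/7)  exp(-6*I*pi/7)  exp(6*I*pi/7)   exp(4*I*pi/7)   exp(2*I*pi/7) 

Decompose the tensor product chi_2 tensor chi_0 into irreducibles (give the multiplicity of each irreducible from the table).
chi_2 tensor chi_0 = chi_2 (all other irreducibles have multiplicity 0).

Reasoning: The character of a tensor product is the pointwise product (chi_2 * chi_0)(C) = chi_2(C) * chi_0(C):
  {0}: (1)*(1), {1}: (exp(4*I*pi/7))*(1), {2}: (exp(-6*I*pi/7))*(1), {3}: (exp(-2*I*pi/7))*(1), {4}: (exp(2*I*pi/7))*(1), {5}: (exp(6*I*pi/7))*(1), {6}: (exp(-4*I*pi/7))*(1)
so (chi_2 * chi_0) takes values
  {0} -> 1, {1} -> exp(4*I*pi/7), {2} -> exp(-6*I*pi/7), {3} -> exp(-2*I*pi/7), {4} -> exp(2*I*pi/7), {5} -> exp(6*I*pi/7), {6} -> exp(-4*I*pi/7).
Now take the inner product of this character with each irreducible chi from the table, <chi_2*chi_0, chi> = (1/7) sum_C |C| (chi_2*chi_0)(C) conj(chi(C)):
  <chi_2*chi_0, chi_0> = (1/7)[1*(1)*conj(1) + 1*(exp(4*I*pi/7))*conj(1) + 1*(exp(-6*I*pi/7))*conj(1) + 1*(exp(-2*I*pi/7))*conj(1) + 1*(exp(2*I*pi/7))*conj(1) + 1*(exp(6*I*pi/7))*conj(1) + 1*(exp(-4*I*pi/7))*conj(1)]
      = (1/7)[(1) + (exp(4*I*pi/7)) + (exp(-6*I*pi/7)) + (exp(-2*I*pi/7)) + (exp(2*I*pi/7)) + (exp(6*I*pi/7)) + (exp(-4*I*pi/7))] = 0/7 = 0
  <chi_2*chi_0, chi_1> = (1/7)[1*(1)*conj(1) + 1*(exp(4*I*pi/7))*conj(exp(2*I*pi/7)) + 1*(exp(-6*I*pi/7))*conj(exp(4*I*pi/7)) + 1*(exp(-2*I*pi/7))*conj(exp(6*I*pi/7)) + 1*(exp(2*I*pi/7))*conj(exp(-6*I*pi/7)) + 1*(exp(6*I*pi/7))*conj(exp(-4*I*pi/7)) + 1*(exp(-4*I*pi/7))*conj(exp(-2*I*pi/7))]
      = (1/7)[(1) + (exp(2*I*pi/7)) + (exp(4*I*pi/7)) + (exp(6*I*pi/7)) + (exp(-6*I*pi/7)) + (exp(-4*I*pi/7)) + (exp(-2*I*pi/7))] = 0/7 = 0
  <chi_2*chi_0, chi_2> = (1/7)[1*(1)*conj(1) + 1*(exp(4*I*pi/7))*conj(exp(4*I*pi/7)) + 1*(exp(-6*I*pi/7))*conj(exp(-6*I*pi/7)) + 1*(exp(-2*I*pi/7))*conj(exp(-2*I*pi/7)) + 1*(exp(2*I*pi/7))*conj(exp(2*I*pi/7)) + 1*(exp(6*I*pi/7))*conj(exp(6*I*pi/7)) + 1*(exp(-4*I*pi/7))*conj(exp(-4*I*pi/7))]
      = (1/7)[(1) + (1) + (1) + (1) + (1) + (1) + (1)] = 7/7 = 1
  <chi_2*chi_0, chi_3> = (1/7)[1*(1)*conj(1) + 1*(exp(4*I*pi/7))*conj(exp(6*I*pi/7)) + 1*(exp(-6*I*pi/7))*conj(exp(-2*I*pi/7)) + 1*(exp(-2*I*pi/7))*conj(exp(4*I*pi/7)) + 1*(exp(2*I*pi/7))*conj(exp(-4*I*pi/7)) + 1*(exp(6*I*pi/7))*conj(exp(2*I*pi/7)) + 1*(exp(-4*I*pi/7))*conj(exp(-6*I*pi/7))]
      = (1/7)[(1) + (exp(-2*I*pi/7)) + (exp(-4*I*pi/7)) + (exp(-6*I*pi/7)) + (exp(6*I*pi/7)) + (exp(4*I*pi/7)) + (exp(2*I*pi/7))] = 0/7 = 0
  <chi_2*chi_0, chi_4> = (1/7)[1*(1)*conj(1) + 1*(exp(4*I*pi/7))*conj(exp(-6*I*pi/7)) + 1*(exp(-6*I*pi/7))*conj(exp(2*I*pi/7)) + 1*(exp(-2*I*pi/7))*conj(exp(-4*I*pi/7)) + 1*(exp(2*I*pi/7))*conj(exp(4*I*pi/7)) + 1*(exp(6*I*pi/7))*conj(exp(-2*I*pi/7)) + 1*(exp(-4*I*pi/7))*conj(exp(6*I*pi/7))]
      = (1/7)[(1) + (exp(-4*I*pi/7)) + (exp(6*I*pi/7)) + (exp(2*I*pi/7)) + (exp(-2*I*pi/7)) + (exp(-6*I*pi/7)) + (exp(4*I*pi/7))] = 0/7 = 0
  <chi_2*chi_0, chi_5> = (1/7)[1*(1)*conj(1) + 1*(exp(4*I*pi/7))*conj(exp(-4*I*pi/7)) + 1*(exp(-6*I*pi/7))*conj(exp(6*I*pi/7)) + 1*(exp(-2*I*pi/7))*conj(exp(2*I*pi/7)) + 1*(exp(2*I*pi/7))*conj(exp(-2*I*pi/7)) + 1*(exp(6*I*pi/7))*conj(exp(-6*I*pi/7)) + 1*(exp(-4*I*pi/7))*conj(exp(4*I*pi/7))]
      = (1/7)[(1) + (exp(-6*I*pi/7)) + (exp(2*I*pi/7)) + (exp(-4*I*pi/7)) + (exp(4*I*pi/7)) + (exp(-2*I*pi/7)) + (exp(6*I*pi/7))] = 0/7 = 0
  <chi_2*chi_0, chi_6> = (1/7)[1*(1)*conj(1) + 1*(exp(4*I*pi/7))*conj(exp(-2*I*pi/7)) + 1*(exp(-6*I*pi/7))*conj(exp(-4*I*pi/7)) + 1*(exp(-2*I*pi/7))*conj(exp(-6*I*pi/7)) + 1*(exp(2*I*pi/7))*conj(exp(6*I*pi/7)) + 1*(exp(6*I*pi/7))*conj(exp(4*I*pi/7)) + 1*(exp(-4*I*pi/7))*conj(exp(2*I*pi/7))]
      = (1/7)[(1) + (exp(6*I*pi/7)) + (exp(-2*I*pi/7)) + (exp(4*I*pi/7)) + (exp(-4*I*pi/7)) + (exp(2*I*pi/7)) + (exp(-6*I*pi/7))] = 0/7 = 0
(Exp terms are combined using exp(i*s)*conj(exp(i*t)) = exp(i*(s-t)), and sums of them are collapsed using the identity that for every m > 1 the m distinct m-th roots of unity sum to 0, e.g. 1 + exp(2*I*pi/3) + exp(-2*I*pi/3) = 0.)
Hence the multiplicities are chi_2: 1. Dimension check: dim(chi_2)*dim(chi_0) = 1*1 = 1 and sum (mult * dim) = 1*1 = 1.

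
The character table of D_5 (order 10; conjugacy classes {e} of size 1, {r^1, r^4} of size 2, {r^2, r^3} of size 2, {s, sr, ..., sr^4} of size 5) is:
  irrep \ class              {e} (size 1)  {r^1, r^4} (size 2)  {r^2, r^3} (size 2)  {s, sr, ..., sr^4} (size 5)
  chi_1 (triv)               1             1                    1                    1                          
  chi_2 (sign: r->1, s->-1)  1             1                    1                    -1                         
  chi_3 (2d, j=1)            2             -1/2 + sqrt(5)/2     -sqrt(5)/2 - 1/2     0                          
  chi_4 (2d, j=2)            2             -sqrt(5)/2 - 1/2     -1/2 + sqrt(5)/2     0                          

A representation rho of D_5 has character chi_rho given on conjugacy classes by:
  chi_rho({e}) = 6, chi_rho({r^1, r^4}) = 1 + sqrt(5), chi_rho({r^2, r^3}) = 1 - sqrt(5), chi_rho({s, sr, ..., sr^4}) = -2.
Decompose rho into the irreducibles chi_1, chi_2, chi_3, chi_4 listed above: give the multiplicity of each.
Multiplicities: chi_1: 0, chi_2: 2, chi_3: 2, chi_4: 0.

Solution. Use <chi_rho, chi> = (1/|G|) sum_C |C| * chi_rho(C) * conj(chi(C)) with |G| = 10 for each irreducible chi in the table:
  <chi_rho, chi_1> = (1/10)[1*(6)*conj(1) + 2*(1 + sqrt(5))*conj(1) + 2*(1 - sqrt(5))*conj(1) + 5*(-2)*conj(1)]
      = (1/10)[(6) + (2 + 2*sqrt(5)) + (2 - 2*sqrt(5)) + (-10)] = 0/10 = 0
  <chi_rho, chi_2> = (1/10)[1*(6)*conj(1) + 2*(1 + sqrt(5))*conj(1) + 2*(1 - sqrt(5))*conj(1) + 5*(-2)*conj(-1)]
      = (1/10)[(6) + (2 + 2*sqrt(5)) + (2 - 2*sqrt(5)) + (10)] = 20/10 = 2
  <chi_rho, chi_3> = (1/10)[1*(6)*conj(2) + 2*(1 + sqrt(5))*conj(-1/2 + sqrt(5)/2) + 2*(1 - sqrt(5))*conj(-sqrt(5)/2 - 1/2) + 5*(-2)*conj(0)]
      = (1/10)[(12) + (4) + (4) + (0)] = 20/10 = 2
  <chi_rho, chi_4> = (1/10)[1*(6)*conj(2) + 2*(1 + sqrt(5))*conj(-sqrt(5)/2 - 1/2) + 2*(1 - sqrt(5))*conj(-1/2 + sqrt(5)/2) + 5*(-2)*conj(0)]
      = (1/10)[(12) + (-6 - 2*sqrt(5)) + (-6 + 2*sqrt(5)) + (0)] = 0/10 = 0
Dimension check: dim(rho) = sum (mult * dim) = 0*1 + 2*1 + 2*2 + 0*2 = 6 = chi_rho(e) = 6.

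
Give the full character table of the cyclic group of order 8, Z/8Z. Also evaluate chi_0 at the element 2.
Character table of Z/8Z (irreps indexed chi_0,...,chi_7 with chi_k(m) = zeta_8^(k*m), zeta_8 = exp(2*pi*i/8)):
  irrep \ class  {0} (size 1)  {1} (size 1)    {2} (size 1)  {3} (size 1)    {4} (size 1)  {5} (size 1)    {6} (size 1)  {7} (size 1)  
  chi_0          1             1               1             1               1             1               1             1             
  chi_1          1             exp(I*pi/4)     I             exp(3*I*pi/4)   -1            exp(-3*I*pi/4)  -I            exp(-I*pi/4)  
  chi_2          1             I               -1            -I              1             I               -1            -I            
  chi_3          1             exp(3*I*pi/4)   -I            exp(I*pi/4)     -1            exp(-I*pi/4)    I             exp(-3*I*pi/4)
  chi_4          1             -1              1             -1              1             -1              1             -1            
  chi_5          1             exp(-3*I*pi/4)  I             exp(-I*pi/4)    -1            exp(I*pi/4)     -I            exp(3*I*pi/4) 
  chi_6          1             -I              -1            I               1             -I              -1            I             
  chi_7          1             exp(-I*pi/4)    -I            exp(-3*I*pi/4)  -1            exp(3*I*pi/4)   I             exp(I*pi/4)   

Spot check: chi_0(2) = zeta_8^(0*2) = zeta_8^0 = 1.

Working: Z/8Z is abelian, so all 8 irreducible complex representations are 1-dimensional. They are given by chi_k(m) = zeta_8^(k*m) for k = 0,...,7. Row orthogonality: sum_m chi_k(m) conj(chi_l(m)) = 8 * [k = l].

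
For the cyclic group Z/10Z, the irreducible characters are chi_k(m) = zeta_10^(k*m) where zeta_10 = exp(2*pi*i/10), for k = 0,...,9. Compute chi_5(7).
chi_5(7) = zeta_10^35 = -1

Derivation: chi_5(7) = zeta_10^(5*7) = zeta_10^35. Since zeta_10^10 = 1, this equals zeta_10^5 = exp(2*pi*i*5/10) = -1.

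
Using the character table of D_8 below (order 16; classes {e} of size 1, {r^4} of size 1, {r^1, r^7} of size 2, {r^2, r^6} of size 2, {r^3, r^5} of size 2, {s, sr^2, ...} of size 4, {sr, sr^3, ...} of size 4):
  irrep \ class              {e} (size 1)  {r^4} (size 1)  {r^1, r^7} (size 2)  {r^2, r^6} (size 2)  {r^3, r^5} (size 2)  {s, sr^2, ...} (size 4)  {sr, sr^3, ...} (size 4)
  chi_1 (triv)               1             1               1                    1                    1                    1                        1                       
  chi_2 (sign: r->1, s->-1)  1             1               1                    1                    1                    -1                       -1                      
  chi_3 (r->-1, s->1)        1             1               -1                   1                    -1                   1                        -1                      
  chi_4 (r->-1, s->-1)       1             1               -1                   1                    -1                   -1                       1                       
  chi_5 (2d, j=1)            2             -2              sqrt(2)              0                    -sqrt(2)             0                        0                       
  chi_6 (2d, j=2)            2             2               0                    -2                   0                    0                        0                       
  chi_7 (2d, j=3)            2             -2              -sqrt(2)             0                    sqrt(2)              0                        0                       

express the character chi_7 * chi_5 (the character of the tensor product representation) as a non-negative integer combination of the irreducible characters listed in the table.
chi_7 tensor chi_5 = chi_3 + chi_4 + chi_6 (all other irreducibles have multiplicity 0).

Why: The character of a tensor product is the pointwise product (chi_7 * chi_5)(C) = chi_7(C) * chi_5(C):
  {e}: (2)*(2), {r^4}: (-2)*(-2), {r^1, r^7}: (-sqrt(2))*(sqrt(2)), {r^2, r^6}: (0)*(0), {r^3, r^5}: (sqrt(2))*(-sqrt(2)), {s, sr^2, ...}: (0)*(0), {sr, sr^3, ...}: (0)*(0)
so (chi_7 * chi_5) takes values
  {e} -> 4, {r^4} -> 4, {r^1, r^7} -> -2, {r^2, r^6} -> 0, {r^3, r^5} -> -2, {s, sr^2, ...} -> 0, {sr, sr^3, ...} -> 0.
Now take the inner product of this character with each irreducible chi from the table, <chi_7*chi_5, chi> = (1/16) sum_C |C| (chi_7*chi_5)(C) conj(chi(C)):
  <chi_7*chi_5, chi_1> = (1/16)[1*(4)*conj(1) + 1*(4)*conj(1) + 2*(-2)*conj(1) + 2*(0)*conj(1) + 2*(-2)*conj(1) + 4*(0)*conj(1) + 4*(0)*conj(1)]
      = (1/16)[(4) + (4) + (-4) + (0) + (-4) + (0) + (0)] = 0/16 = 0
  <chi_7*chi_5, chi_2> = (1/16)[1*(4)*conj(1) + 1*(4)*conj(1) + 2*(-2)*conj(1) + 2*(0)*conj(1) + 2*(-2)*conj(1) + 4*(0)*conj(-1) + 4*(0)*conj(-1)]
      = (1/16)[(4) + (4) + (-4) + (0) + (-4) + (0) + (0)] = 0/16 = 0
  <chi_7*chi_5, chi_3> = (1/16)[1*(4)*conj(1) + 1*(4)*conj(1) + 2*(-2)*conj(-1) + 2*(0)*conj(1) + 2*(-2)*conj(-1) + 4*(0)*conj(1) + 4*(0)*conj(-1)]
      = (1/16)[(4) + (4) + (4) + (0) + (4) + (0) + (0)] = 16/16 = 1
  <chi_7*chi_5, chi_4> = (1/16)[1*(4)*conj(1) + 1*(4)*conj(1) + 2*(-2)*conj(-1) + 2*(0)*conj(1) + 2*(-2)*conj(-1) + 4*(0)*conj(-1) + 4*(0)*conj(1)]
      = (1/16)[(4) + (4) + (4) + (0) + (4) + (0) + (0)] = 16/16 = 1
  <chi_7*chi_5, chi_5> = (1/16)[1*(4)*conj(2) + 1*(4)*conj(-2) + 2*(-2)*conj(sqrt(2)) + 2*(0)*conj(0) + 2*(-2)*conj(-sqrt(2)) + 4*(0)*conj(0) + 4*(0)*conj(0)]
      = (1/16)[(8) + (-8) + (-4*sqrt(2)) + (0) + (4*sqrt(2)) + (0) + (0)] = 0/16 = 0
  <chi_7*chi_5, chi_6> = (1/16)[1*(4)*conj(2) + 1*(4)*conj(2) + 2*(-2)*conj(0) + 2*(0)*conj(-2) + 2*(-2)*conj(0) + 4*(0)*conj(0) + 4*(0)*conj(0)]
      = (1/16)[(8) + (8) + (0) + (0) + (0) + (0) + (0)] = 16/16 = 1
  <chi_7*chi_5, chi_7> = (1/16)[1*(4)*conj(2) + 1*(4)*conj(-2) + 2*(-2)*conj(-sqrt(2)) + 2*(0)*conj(0) + 2*(-2)*conj(sqrt(2)) + 4*(0)*conj(0) + 4*(0)*conj(0)]
      = (1/16)[(8) + (-8) + (4*sqrt(2)) + (0) + (-4*sqrt(2)) + (0) + (0)] = 0/16 = 0
Hence the multiplicities are chi_3: 1, chi_4: 1, chi_6: 1. Dimension check: dim(chi_7)*dim(chi_5) = 2*2 = 4 and sum (mult * dim) = 1*1 + 1*1 + 1*2 = 4.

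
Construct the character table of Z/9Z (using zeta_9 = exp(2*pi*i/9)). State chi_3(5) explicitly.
Character table of Z/9Z (irreps indexed chi_0,...,chi_8 with chi_k(m) = zeta_9^(k*m), zeta_9 = exp(2*pi*i/9)):
  irrep \ class  {0} (size 1)  {1} (size 1)    {2} (size 1)    {3} (size 1)    {4} (size 1)    {5} (size 1)    {6} (size 1)    {7} (size 1)    {8} (size 1)  
  chi_0          1             1               1               1               1               1               1               1               1             
  chi_1          1             exp(2*I*pi/9)   exp(4*I*pi/9)   exp(2*I*pi/3)   exp(8*I*pi/9)   exp(-8*I*pi/9)  exp(-2*I*pi/3)  exp(-4*I*pi/9)  exp(-2*I*pi/9)
  chi_2          1             exp(4*I*pi/9)   exp(8*I*pi/9)   exp(-2*I*pi/3)  exp(-2*I*pi/9)  exp(2*I*pi/9)   exp(2*I*pi/3)   exp(-8*I*pi/9)  exp(-4*I*pi/9)
  chi_3          1             exp(2*I*pi/3)   exp(-2*I*pi/3)  1               exp(2*I*pi/3)   exp(-2*I*pi/3)  1               exp(2*I*pi/3)   exp(-2*I*pi/3)
  chi_4          1             exp(8*I*pi/9)   exp(-2*I*pi/9)  exp(2*I*pi/3)   exp(-4*I*pi/9)  exp(4*I*pi/9)   exp(-2*I*pi/3)  exp(2*I*pi/9)   exp(-8*I*pi/9)
  chi_5          1             exp(-8*I*pi/9)  exp(2*I*pi/9)   exp(-2*I*pi/3)  exp(4*I*pi/9)   exp(-4*I*pi/9)  exp(2*I*pi/3)   exp(-2*I*pi/9)  exp(8*I*pi/9) 
  chi_6          1             exp(-2*I*pi/3)  exp(2*I*pi/3)   1               exp(-2*I*pi/3)  exp(2*I*pi/3)   1               exp(-2*I*pi/3)  exp(2*I*pi/3) 
  chi_7          1             exp(-4*I*pi/9)  exp(-8*I*pi/9)  exp(2*I*pi/3)   exp(2*I*pi/9)   exp(-2*I*pi/9)  exp(-2*I*pi/3)  exp(8*I*pi/9)   exp(4*I*pi/9) 
  chi_8          1             exp(-2*I*pi/9)  exp(-4*I*pi/9)  exp(-2*I*pi/3)  exp(-8*I*pi/9)  exp(8*I*pi/9)   exp(2*I*pi/3)   exp(4*I*pi/9)   exp(2*I*pi/9) 

Spot check: chi_3(5) = zeta_9^(3*5) = zeta_9^15 = exp(-2*I*pi/3).

Proof sketch: Z/9Z is abelian, so all 9 irreducible complex representations are 1-dimensional. They are given by chi_k(m) = zeta_9^(k*m) for k = 0,...,8. Row orthogonality: sum_m chi_k(m) conj(chi_l(m)) = 9 * [k = l].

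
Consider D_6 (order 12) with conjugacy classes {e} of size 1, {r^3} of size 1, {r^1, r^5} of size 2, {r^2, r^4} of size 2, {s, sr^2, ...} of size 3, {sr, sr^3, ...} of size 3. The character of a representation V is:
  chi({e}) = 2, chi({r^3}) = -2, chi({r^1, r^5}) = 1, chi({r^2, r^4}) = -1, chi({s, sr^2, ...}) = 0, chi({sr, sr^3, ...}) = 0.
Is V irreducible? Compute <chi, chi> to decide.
Irreducible: <chi, chi> = 1.

<chi, chi> = (1/|G|) sum_C |C| * |chi(C)|^2 = (1/12)[1*|2|^2 + 1*|-2|^2 + 2*|1|^2 + 2*|-1|^2 + 3*|0|^2 + 3*|0|^2]
  = (1/12)[(4) + (4) + (2) + (2) + (0) + (0)] = 12/12 = 1.
A character is irreducible iff <chi, chi> = 1, so this representation is irreducible.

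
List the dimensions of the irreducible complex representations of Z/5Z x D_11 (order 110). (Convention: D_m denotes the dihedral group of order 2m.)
Dimensions: 1, 1, 1, 1, 1, 1, 1, 1, 1, 1, 2, 2, 2, 2, 2, 2, 2, 2, 2, 2, 2, 2, 2, 2, 2, 2, 2, 2, 2, 2, 2, 2, 2, 2, 2

There are 35 irreducibles (= number of conjugacy classes). Their dimensions d_i satisfy sum d_i^2 = |G| = 110: 1 + 1 + 1 + 1 + 1 + 1 + 1 + 1 + 1 + 1 + 4 + 4 + 4 + 4 + 4 + 4 + 4 + 4 + 4 + 4 + 4 + 4 + 4 + 4 + 4 + 4 + 4 + 4 + 4 + 4 + 4 + 4 + 4 + 4 + 4 = 110. (For the product with Z/5Z: each of the 5 1-dim characters of Z/5Z tensors with each irrep of D_11, giving 5 copies of each D_11-dimension.)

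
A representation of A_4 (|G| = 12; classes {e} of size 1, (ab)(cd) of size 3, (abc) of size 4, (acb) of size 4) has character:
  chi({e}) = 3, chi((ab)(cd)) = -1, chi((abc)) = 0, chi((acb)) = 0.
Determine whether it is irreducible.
Irreducible: <chi, chi> = 1.

Details: <chi, chi> = (1/|G|) sum_C |C| * |chi(C)|^2 = (1/12)[1*|3|^2 + 3*|-1|^2 + 4*|0|^2 + 4*|0|^2]
  = (1/12)[(9) + (3) + (0) + (0)] = 12/12 = 1.
(Exp terms are combined using exp(i*s)*conj(exp(i*t)) = exp(i*(s-t)), and sums of them are collapsed using the identity that for every m > 1 the m distinct m-th roots of unity sum to 0, e.g. 1 + exp(2*I*pi/3) + exp(-2*I*pi/3) = 0.)
A character is irreducible iff <chi, chi> = 1, so this representation is irreducible.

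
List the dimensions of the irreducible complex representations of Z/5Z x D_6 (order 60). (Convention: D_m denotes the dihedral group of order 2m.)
Dimensions: 1, 1, 1, 1, 1, 1, 1, 1, 1, 1, 1, 1, 1, 1, 1, 1, 1, 1, 1, 1, 2, 2, 2, 2, 2, 2, 2, 2, 2, 2

Justification: There are 30 irreducibles (= number of conjugacy classes). Their dimensions d_i satisfy sum d_i^2 = |G| = 60: 1 + 1 + 1 + 1 + 1 + 1 + 1 + 1 + 1 + 1 + 1 + 1 + 1 + 1 + 1 + 1 + 1 + 1 + 1 + 1 + 4 + 4 + 4 + 4 + 4 + 4 + 4 + 4 + 4 + 4 = 60. (For the product with Z/5Z: each of the 5 1-dim characters of Z/5Z tensors with each irrep of D_6, giving 5 copies of each D_6-dimension.)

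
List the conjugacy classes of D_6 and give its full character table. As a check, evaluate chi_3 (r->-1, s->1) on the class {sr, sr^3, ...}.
Conjugacy classes: {e} of size 1, {r^3} of size 1, {r^1, r^5} of size 2, {r^2, r^4} of size 2, {s, sr^2, ...} of size 3, {sr, sr^3, ...} of size 3.
Character table:
  irrep \ class              {e} (size 1)  {r^3} (size 1)  {r^1, r^5} (size 2)  {r^2, r^4} (size 2)  {s, sr^2, ...} (size 3)  {sr, sr^3, ...} (size 3)
  chi_1 (triv)               1             1               1                    1                    1                        1                       
  chi_2 (sign: r->1, s->-1)  1             1               1                    1                    -1                       -1                      
  chi_3 (r->-1, s->1)        1             -1              -1                   1                    1                        -1                      
  chi_4 (r->-1, s->-1)       1             -1              -1                   1                    -1                       1                       
  chi_5 (2d, j=1)            2             -2              1                    -1                   0                        0                       
  chi_6 (2d, j=2)            2             2               -1                   -1                   0                        0                       

Spot check: chi_3 (r->-1, s->1) on {sr, sr^3, ...} = -1.

Proof sketch: D_6 has order 2*6 = 12 with 6 conjugacy classes, hence 6 irreducibles. Sum of squared dims 1 + 1 + 1 + 1 + 4 + 4 = 12 = |G|. Linear characters come from the abelianisation; the 2-dimensional irreps have character r^k -> 2*cos(2*pi*j*k/6), reflections -> 0.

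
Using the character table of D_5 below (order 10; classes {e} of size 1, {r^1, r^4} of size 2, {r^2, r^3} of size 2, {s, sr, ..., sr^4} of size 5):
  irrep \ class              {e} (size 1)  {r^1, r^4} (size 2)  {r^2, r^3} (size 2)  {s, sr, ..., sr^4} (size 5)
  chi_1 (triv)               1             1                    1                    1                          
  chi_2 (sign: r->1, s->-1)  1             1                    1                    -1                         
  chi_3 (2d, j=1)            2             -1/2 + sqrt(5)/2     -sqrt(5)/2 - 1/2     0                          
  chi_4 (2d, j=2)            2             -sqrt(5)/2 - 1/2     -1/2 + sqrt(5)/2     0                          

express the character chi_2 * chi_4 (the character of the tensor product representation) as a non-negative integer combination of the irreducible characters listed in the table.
chi_2 tensor chi_4 = chi_4 (all other irreducibles have multiplicity 0).

Derivation: The character of a tensor product is the pointwise product (chi_2 * chi_4)(C) = chi_2(C) * chi_4(C):
  {e}: (1)*(2), {r^1, r^4}: (1)*(-sqrt(5)/2 - 1/2), {r^2, r^3}: (1)*(-1/2 + sqrt(5)/2), {s, sr, ..., sr^4}: (-1)*(0)
so (chi_2 * chi_4) takes values
  {e} -> 2, {r^1, r^4} -> -sqrt(5)/2 - 1/2, {r^2, r^3} -> -1/2 + sqrt(5)/2, {s, sr, ..., sr^4} -> 0.
Now take the inner product of this character with each irreducible chi from the table, <chi_2*chi_4, chi> = (1/10) sum_C |C| (chi_2*chi_4)(C) conj(chi(C)):
  <chi_2*chi_4, chi_1> = (1/10)[1*(2)*conj(1) + 2*(-sqrt(5)/2 - 1/2)*conj(1) + 2*(-1/2 + sqrt(5)/2)*conj(1) + 5*(0)*conj(1)]
      = (1/10)[(2) + (-sqrt(5) - 1) + (-1 + sqrt(5)) + (0)] = 0/10 = 0
  <chi_2*chi_4, chi_2> = (1/10)[1*(2)*conj(1) + 2*(-sqrt(5)/2 - 1/2)*conj(1) + 2*(-1/2 + sqrt(5)/2)*conj(1) + 5*(0)*conj(-1)]
      = (1/10)[(2) + (-sqrt(5) - 1) + (-1 + sqrt(5)) + (0)] = 0/10 = 0
  <chi_2*chi_4, chi_3> = (1/10)[1*(2)*conj(2) + 2*(-sqrt(5)/2 - 1/2)*conj(-1/2 + sqrt(5)/2) + 2*(-1/2 + sqrt(5)/2)*conj(-sqrt(5)/2 - 1/2) + 5*(0)*conj(0)]
      = (1/10)[(4) + (-2) + (-2) + (0)] = 0/10 = 0
  <chi_2*chi_4, chi_4> = (1/10)[1*(2)*conj(2) + 2*(-sqrt(5)/2 - 1/2)*conj(-sqrt(5)/2 - 1/2) + 2*(-1/2 + sqrt(5)/2)*conj(-1/2 + sqrt(5)/2) + 5*(0)*conj(0)]
      = (1/10)[(4) + (sqrt(5) + 3) + (3 - sqrt(5)) + (0)] = 10/10 = 1
Hence the multiplicities are chi_4: 1. Dimension check: dim(chi_2)*dim(chi_4) = 1*2 = 2 and sum (mult * dim) = 1*2 = 2.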